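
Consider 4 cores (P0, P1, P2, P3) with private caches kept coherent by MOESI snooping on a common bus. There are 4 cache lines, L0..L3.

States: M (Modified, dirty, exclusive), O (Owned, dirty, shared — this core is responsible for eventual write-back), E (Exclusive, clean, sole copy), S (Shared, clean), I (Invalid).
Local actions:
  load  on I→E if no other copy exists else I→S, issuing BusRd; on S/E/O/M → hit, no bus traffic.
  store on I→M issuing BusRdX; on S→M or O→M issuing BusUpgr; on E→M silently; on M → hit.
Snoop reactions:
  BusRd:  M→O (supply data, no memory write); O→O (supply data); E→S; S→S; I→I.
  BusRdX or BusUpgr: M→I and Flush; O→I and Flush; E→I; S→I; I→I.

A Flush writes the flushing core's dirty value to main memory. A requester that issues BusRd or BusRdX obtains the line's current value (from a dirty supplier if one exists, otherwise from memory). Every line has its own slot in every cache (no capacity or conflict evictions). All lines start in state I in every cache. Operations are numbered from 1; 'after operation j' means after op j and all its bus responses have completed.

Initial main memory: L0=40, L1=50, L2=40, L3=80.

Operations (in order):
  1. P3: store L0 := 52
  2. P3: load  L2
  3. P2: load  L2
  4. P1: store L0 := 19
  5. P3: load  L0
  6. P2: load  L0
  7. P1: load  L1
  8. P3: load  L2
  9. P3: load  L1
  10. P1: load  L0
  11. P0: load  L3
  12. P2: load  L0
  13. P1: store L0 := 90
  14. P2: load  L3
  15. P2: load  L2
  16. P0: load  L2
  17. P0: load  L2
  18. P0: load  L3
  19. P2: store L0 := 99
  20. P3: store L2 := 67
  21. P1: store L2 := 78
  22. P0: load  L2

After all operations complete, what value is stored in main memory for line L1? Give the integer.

memory[L1] = 50

1. P3: store L0 := 52  bus=[BusRdX]  L0: P0=I P1=I P2=I P3=M  mem[L0]=40
2. P3: load  L2  bus=[BusRd]  L2: P0=I P1=I P2=I P3=E  mem[L2]=40
3. P2: load  L2  bus=[BusRd]  L2: P0=I P1=I P2=S P3=S  mem[L2]=40
4. P1: store L0 := 19  bus=[BusRdX,Flush]  L0: P0=I P1=M P2=I P3=I  mem[L0]=52
5. P3: load  L0  bus=[BusRd]  L0: P0=I P1=O P2=I P3=S  mem[L0]=52
6. P2: load  L0  bus=[BusRd]  L0: P0=I P1=O P2=S P3=S  mem[L0]=52
7. P1: load  L1  bus=[BusRd]  L1: P0=I P1=E P2=I P3=I  mem[L1]=50
8. P3: load  L2  bus=[-]  L2: P0=I P1=I P2=S P3=S  mem[L2]=40
9. P3: load  L1  bus=[BusRd]  L1: P0=I P1=S P2=I P3=S  mem[L1]=50
10. P1: load  L0  bus=[-]  L0: P0=I P1=O P2=S P3=S  mem[L0]=52
11. P0: load  L3  bus=[BusRd]  L3: P0=E P1=I P2=I P3=I  mem[L3]=80
12. P2: load  L0  bus=[-]  L0: P0=I P1=O P2=S P3=S  mem[L0]=52
13. P1: store L0 := 90  bus=[BusUpgr]  L0: P0=I P1=M P2=I P3=I  mem[L0]=52
14. P2: load  L3  bus=[BusRd]  L3: P0=S P1=I P2=S P3=I  mem[L3]=80
15. P2: load  L2  bus=[-]  L2: P0=I P1=I P2=S P3=S  mem[L2]=40
16. P0: load  L2  bus=[BusRd]  L2: P0=S P1=I P2=S P3=S  mem[L2]=40
17. P0: load  L2  bus=[-]  L2: P0=S P1=I P2=S P3=S  mem[L2]=40
18. P0: load  L3  bus=[-]  L3: P0=S P1=I P2=S P3=I  mem[L3]=80
19. P2: store L0 := 99  bus=[BusRdX,Flush]  L0: P0=I P1=I P2=M P3=I  mem[L0]=90
20. P3: store L2 := 67  bus=[BusUpgr]  L2: P0=I P1=I P2=I P3=M  mem[L2]=40
21. P1: store L2 := 78  bus=[BusRdX,Flush]  L2: P0=I P1=M P2=I P3=I  mem[L2]=67
22. P0: load  L2  bus=[BusRd]  L2: P0=S P1=O P2=I P3=I  mem[L2]=67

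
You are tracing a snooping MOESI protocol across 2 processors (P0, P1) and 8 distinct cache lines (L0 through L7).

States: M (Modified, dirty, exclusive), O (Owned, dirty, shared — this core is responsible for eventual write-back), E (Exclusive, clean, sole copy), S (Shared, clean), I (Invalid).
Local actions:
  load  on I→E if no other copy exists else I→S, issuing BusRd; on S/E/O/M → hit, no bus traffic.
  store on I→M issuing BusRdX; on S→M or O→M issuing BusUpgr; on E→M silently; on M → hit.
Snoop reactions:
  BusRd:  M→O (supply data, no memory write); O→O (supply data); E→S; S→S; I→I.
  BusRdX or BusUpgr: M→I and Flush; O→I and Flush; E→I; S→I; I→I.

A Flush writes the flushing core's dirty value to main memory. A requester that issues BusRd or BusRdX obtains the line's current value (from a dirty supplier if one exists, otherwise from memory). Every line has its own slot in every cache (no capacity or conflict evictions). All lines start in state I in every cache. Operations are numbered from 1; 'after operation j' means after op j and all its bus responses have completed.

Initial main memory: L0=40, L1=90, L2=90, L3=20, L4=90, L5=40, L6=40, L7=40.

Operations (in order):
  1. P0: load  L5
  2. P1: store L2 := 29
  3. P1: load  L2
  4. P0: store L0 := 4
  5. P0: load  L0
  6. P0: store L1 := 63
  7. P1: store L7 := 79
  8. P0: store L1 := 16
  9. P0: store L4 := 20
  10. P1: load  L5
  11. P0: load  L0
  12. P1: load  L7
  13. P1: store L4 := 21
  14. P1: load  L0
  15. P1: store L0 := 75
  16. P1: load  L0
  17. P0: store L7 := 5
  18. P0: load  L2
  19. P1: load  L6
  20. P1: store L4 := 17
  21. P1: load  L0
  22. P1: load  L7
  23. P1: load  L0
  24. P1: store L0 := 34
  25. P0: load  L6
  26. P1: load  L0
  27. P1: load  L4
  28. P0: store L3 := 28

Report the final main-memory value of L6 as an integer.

memory[L6] = 40

  op1 P0: load  L5 → E/I on L5; bus BusRd; mem=40
  op2 P1: store L2 := 29 → I/M on L2; bus BusRdX; mem=90
  op3 P1: load  L2 → I/M on L2; bus (none); mem=90
  op4 P0: store L0 := 4 → M/I on L0; bus BusRdX; mem=40
  op5 P0: load  L0 → M/I on L0; bus (none); mem=40
  op6 P0: store L1 := 63 → M/I on L1; bus BusRdX; mem=90
  op7 P1: store L7 := 79 → I/M on L7; bus BusRdX; mem=40
  op8 P0: store L1 := 16 → M/I on L1; bus (none); mem=90
  op9 P0: store L4 := 20 → M/I on L4; bus BusRdX; mem=90
  op10 P1: load  L5 → S/S on L5; bus BusRd; mem=40
  op11 P0: load  L0 → M/I on L0; bus (none); mem=40
  op12 P1: load  L7 → I/M on L7; bus (none); mem=40
  op13 P1: store L4 := 21 → I/M on L4; bus BusRdX Flush; mem=20
  op14 P1: load  L0 → O/S on L0; bus BusRd; mem=40
  op15 P1: store L0 := 75 → I/M on L0; bus BusUpgr Flush; mem=4
  op16 P1: load  L0 → I/M on L0; bus (none); mem=4
  op17 P0: store L7 := 5 → M/I on L7; bus BusRdX Flush; mem=79
  op18 P0: load  L2 → S/O on L2; bus BusRd; mem=90
  op19 P1: load  L6 → I/E on L6; bus BusRd; mem=40
  op20 P1: store L4 := 17 → I/M on L4; bus (none); mem=20
  op21 P1: load  L0 → I/M on L0; bus (none); mem=4
  op22 P1: load  L7 → O/S on L7; bus BusRd; mem=79
  op23 P1: load  L0 → I/M on L0; bus (none); mem=4
  op24 P1: store L0 := 34 → I/M on L0; bus (none); mem=4
  op25 P0: load  L6 → S/S on L6; bus BusRd; mem=40
  op26 P1: load  L0 → I/M on L0; bus (none); mem=4
  op27 P1: load  L4 → I/M on L4; bus (none); mem=20
  op28 P0: store L3 := 28 → M/I on L3; bus BusRdX; mem=20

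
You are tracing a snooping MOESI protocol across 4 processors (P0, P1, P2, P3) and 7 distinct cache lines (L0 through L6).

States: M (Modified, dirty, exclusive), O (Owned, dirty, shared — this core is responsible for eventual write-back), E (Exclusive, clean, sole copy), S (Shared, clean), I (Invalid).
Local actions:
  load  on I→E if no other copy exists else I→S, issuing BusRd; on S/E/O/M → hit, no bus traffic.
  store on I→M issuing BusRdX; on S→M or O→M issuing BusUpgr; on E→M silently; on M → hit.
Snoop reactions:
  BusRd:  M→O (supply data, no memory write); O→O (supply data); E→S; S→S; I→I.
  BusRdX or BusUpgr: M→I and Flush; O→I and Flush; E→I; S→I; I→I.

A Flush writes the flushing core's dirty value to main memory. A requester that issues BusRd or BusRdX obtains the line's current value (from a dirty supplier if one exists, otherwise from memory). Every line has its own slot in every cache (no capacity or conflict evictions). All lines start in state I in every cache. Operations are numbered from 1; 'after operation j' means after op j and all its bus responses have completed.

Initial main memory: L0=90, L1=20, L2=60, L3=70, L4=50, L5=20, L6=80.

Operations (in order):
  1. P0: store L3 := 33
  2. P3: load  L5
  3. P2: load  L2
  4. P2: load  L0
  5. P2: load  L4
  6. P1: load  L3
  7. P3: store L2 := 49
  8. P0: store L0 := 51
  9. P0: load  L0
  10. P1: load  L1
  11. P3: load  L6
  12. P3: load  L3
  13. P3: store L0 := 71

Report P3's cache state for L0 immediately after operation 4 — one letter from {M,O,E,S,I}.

  op1 P0: store L3 := 33 → M/I/I/I on L3; bus BusRdX; mem=70
  op2 P3: load  L5 → I/I/I/E on L5; bus BusRd; mem=20
  op3 P2: load  L2 → I/I/E/I on L2; bus BusRd; mem=60
  op4 P2: load  L0 → I/I/E/I on L0; bus BusRd; mem=90
  op5 P2: load  L4 → I/I/E/I on L4; bus BusRd; mem=50
  op6 P1: load  L3 → O/S/I/I on L3; bus BusRd; mem=70
  op7 P3: store L2 := 49 → I/I/I/M on L2; bus BusRdX; mem=60
  op8 P0: store L0 := 51 → M/I/I/I on L0; bus BusRdX; mem=90
  op9 P0: load  L0 → M/I/I/I on L0; bus (none); mem=90
  op10 P1: load  L1 → I/E/I/I on L1; bus BusRd; mem=20
  op11 P3: load  L6 → I/I/I/E on L6; bus BusRd; mem=80
  op12 P3: load  L3 → O/S/I/S on L3; bus BusRd; mem=70
  op13 P3: store L0 := 71 → I/I/I/M on L0; bus BusRdX Flush; mem=51

state = I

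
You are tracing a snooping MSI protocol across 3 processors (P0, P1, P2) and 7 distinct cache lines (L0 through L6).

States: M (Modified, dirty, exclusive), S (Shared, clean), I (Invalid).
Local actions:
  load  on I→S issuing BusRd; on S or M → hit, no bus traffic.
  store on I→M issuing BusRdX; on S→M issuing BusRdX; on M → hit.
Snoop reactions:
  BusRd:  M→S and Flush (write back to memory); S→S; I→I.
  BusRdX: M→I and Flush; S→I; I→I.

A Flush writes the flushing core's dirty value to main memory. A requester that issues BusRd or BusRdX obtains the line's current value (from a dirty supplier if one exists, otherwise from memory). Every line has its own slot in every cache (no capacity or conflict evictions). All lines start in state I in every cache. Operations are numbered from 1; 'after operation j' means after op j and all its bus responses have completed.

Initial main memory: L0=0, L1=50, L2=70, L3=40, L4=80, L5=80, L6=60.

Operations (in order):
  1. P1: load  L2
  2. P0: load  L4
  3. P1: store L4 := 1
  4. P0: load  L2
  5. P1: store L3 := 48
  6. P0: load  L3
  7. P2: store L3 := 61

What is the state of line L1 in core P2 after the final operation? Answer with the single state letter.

[1] P1: load  L2 | P0:I, P1:S(70), P2:I | bus: BusRd
[2] P0: load  L4 | P0:S(80), P1:I, P2:I | bus: BusRd
[3] P1: store L4 := 1 | P0:I, P1:M(1), P2:I | bus: BusRdX
[4] P0: load  L2 | P0:S(70), P1:S(70), P2:I | bus: BusRd
[5] P1: store L3 := 48 | P0:I, P1:M(48), P2:I | bus: BusRdX
[6] P0: load  L3 | P0:S(48), P1:S(48), P2:I | bus: BusRd,Flush
[7] P2: store L3 := 61 | P0:I, P1:I, P2:M(61) | bus: BusRdX

state = I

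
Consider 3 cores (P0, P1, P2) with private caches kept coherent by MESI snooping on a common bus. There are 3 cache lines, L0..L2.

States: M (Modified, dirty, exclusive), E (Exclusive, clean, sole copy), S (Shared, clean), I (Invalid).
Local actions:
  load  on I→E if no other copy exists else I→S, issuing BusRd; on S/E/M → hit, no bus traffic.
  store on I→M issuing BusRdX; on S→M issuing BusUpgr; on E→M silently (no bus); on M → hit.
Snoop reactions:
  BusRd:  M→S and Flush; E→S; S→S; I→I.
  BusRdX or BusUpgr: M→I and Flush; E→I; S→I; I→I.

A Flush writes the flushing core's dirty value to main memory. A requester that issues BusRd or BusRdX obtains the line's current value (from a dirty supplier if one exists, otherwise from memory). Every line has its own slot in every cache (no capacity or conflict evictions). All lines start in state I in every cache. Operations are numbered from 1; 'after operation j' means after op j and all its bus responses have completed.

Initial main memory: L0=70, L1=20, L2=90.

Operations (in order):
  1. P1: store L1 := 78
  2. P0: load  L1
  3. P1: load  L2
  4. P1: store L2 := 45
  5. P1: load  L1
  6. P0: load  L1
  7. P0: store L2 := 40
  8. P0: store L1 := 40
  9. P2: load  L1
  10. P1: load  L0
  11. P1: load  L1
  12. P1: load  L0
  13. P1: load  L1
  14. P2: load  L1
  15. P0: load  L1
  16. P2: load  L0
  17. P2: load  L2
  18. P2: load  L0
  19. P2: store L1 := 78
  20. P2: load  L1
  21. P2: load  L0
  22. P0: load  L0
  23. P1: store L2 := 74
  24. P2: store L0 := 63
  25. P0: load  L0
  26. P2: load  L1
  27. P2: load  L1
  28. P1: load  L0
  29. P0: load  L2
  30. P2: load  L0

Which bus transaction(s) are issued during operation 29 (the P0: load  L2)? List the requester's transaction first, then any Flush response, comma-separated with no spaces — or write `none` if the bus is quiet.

1. P1: store L1 := 78  bus=[BusRdX]  L1: P0=I P1=M P2=I  mem[L1]=20
2. P0: load  L1  bus=[BusRd,Flush]  L1: P0=S P1=S P2=I  mem[L1]=78
3. P1: load  L2  bus=[BusRd]  L2: P0=I P1=E P2=I  mem[L2]=90
4. P1: store L2 := 45  bus=[-]  L2: P0=I P1=M P2=I  mem[L2]=90
5. P1: load  L1  bus=[-]  L1: P0=S P1=S P2=I  mem[L1]=78
6. P0: load  L1  bus=[-]  L1: P0=S P1=S P2=I  mem[L1]=78
7. P0: store L2 := 40  bus=[BusRdX,Flush]  L2: P0=M P1=I P2=I  mem[L2]=45
8. P0: store L1 := 40  bus=[BusUpgr]  L1: P0=M P1=I P2=I  mem[L1]=78
9. P2: load  L1  bus=[BusRd,Flush]  L1: P0=S P1=I P2=S  mem[L1]=40
10. P1: load  L0  bus=[BusRd]  L0: P0=I P1=E P2=I  mem[L0]=70
11. P1: load  L1  bus=[BusRd]  L1: P0=S P1=S P2=S  mem[L1]=40
12. P1: load  L0  bus=[-]  L0: P0=I P1=E P2=I  mem[L0]=70
13. P1: load  L1  bus=[-]  L1: P0=S P1=S P2=S  mem[L1]=40
14. P2: load  L1  bus=[-]  L1: P0=S P1=S P2=S  mem[L1]=40
15. P0: load  L1  bus=[-]  L1: P0=S P1=S P2=S  mem[L1]=40
16. P2: load  L0  bus=[BusRd]  L0: P0=I P1=S P2=S  mem[L0]=70
17. P2: load  L2  bus=[BusRd,Flush]  L2: P0=S P1=I P2=S  mem[L2]=40
18. P2: load  L0  bus=[-]  L0: P0=I P1=S P2=S  mem[L0]=70
19. P2: store L1 := 78  bus=[BusUpgr]  L1: P0=I P1=I P2=M  mem[L1]=40
20. P2: load  L1  bus=[-]  L1: P0=I P1=I P2=M  mem[L1]=40
21. P2: load  L0  bus=[-]  L0: P0=I P1=S P2=S  mem[L0]=70
22. P0: load  L0  bus=[BusRd]  L0: P0=S P1=S P2=S  mem[L0]=70
23. P1: store L2 := 74  bus=[BusRdX]  L2: P0=I P1=M P2=I  mem[L2]=40
24. P2: store L0 := 63  bus=[BusUpgr]  L0: P0=I P1=I P2=M  mem[L0]=70
25. P0: load  L0  bus=[BusRd,Flush]  L0: P0=S P1=I P2=S  mem[L0]=63
26. P2: load  L1  bus=[-]  L1: P0=I P1=I P2=M  mem[L1]=40
27. P2: load  L1  bus=[-]  L1: P0=I P1=I P2=M  mem[L1]=40
28. P1: load  L0  bus=[BusRd]  L0: P0=S P1=S P2=S  mem[L0]=63
29. P0: load  L2  bus=[BusRd,Flush]  L2: P0=S P1=S P2=I  mem[L2]=74
30. P2: load  L0  bus=[-]  L0: P0=S P1=S P2=S  mem[L0]=63

bus = BusRd,Flush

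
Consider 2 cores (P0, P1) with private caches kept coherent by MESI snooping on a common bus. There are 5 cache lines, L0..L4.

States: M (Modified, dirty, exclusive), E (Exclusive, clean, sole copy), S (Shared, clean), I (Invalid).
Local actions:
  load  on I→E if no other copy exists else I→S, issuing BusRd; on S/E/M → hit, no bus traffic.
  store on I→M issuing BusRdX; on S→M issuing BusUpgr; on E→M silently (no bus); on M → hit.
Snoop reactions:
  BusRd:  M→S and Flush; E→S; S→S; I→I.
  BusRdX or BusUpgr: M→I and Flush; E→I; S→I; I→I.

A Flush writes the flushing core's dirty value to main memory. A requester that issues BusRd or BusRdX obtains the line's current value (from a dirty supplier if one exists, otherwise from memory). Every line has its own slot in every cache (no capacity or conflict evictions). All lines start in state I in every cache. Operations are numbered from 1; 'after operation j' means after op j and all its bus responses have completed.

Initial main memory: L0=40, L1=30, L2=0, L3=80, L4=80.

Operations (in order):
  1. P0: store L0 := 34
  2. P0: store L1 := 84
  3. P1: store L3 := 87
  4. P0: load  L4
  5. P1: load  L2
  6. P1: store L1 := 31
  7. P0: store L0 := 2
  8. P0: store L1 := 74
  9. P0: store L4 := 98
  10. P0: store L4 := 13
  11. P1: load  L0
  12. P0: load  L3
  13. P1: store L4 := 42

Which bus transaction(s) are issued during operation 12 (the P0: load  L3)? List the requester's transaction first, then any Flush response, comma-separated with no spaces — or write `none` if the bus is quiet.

bus = BusRd,Flush

step 1: P0: store L0 := 34  ⟶  MI  (L0)  txn=BusRdX  M[L0]=40
step 2: P0: store L1 := 84  ⟶  MI  (L1)  txn=BusRdX  M[L1]=30
step 3: P1: store L3 := 87  ⟶  IM  (L3)  txn=BusRdX  M[L3]=80
step 4: P0: load  L4  ⟶  EI  (L4)  txn=BusRd  M[L4]=80
step 5: P1: load  L2  ⟶  IE  (L2)  txn=BusRd  M[L2]=0
step 6: P1: store L1 := 31  ⟶  IM  (L1)  txn=BusRdX+Flush  M[L1]=84
step 7: P0: store L0 := 2  ⟶  MI  (L0)  txn=∅  M[L0]=40
step 8: P0: store L1 := 74  ⟶  MI  (L1)  txn=BusRdX+Flush  M[L1]=31
step 9: P0: store L4 := 98  ⟶  MI  (L4)  txn=∅  M[L4]=80
step 10: P0: store L4 := 13  ⟶  MI  (L4)  txn=∅  M[L4]=80
step 11: P1: load  L0  ⟶  SS  (L0)  txn=BusRd+Flush  M[L0]=2
step 12: P0: load  L3  ⟶  SS  (L3)  txn=BusRd+Flush  M[L3]=87
step 13: P1: store L4 := 42  ⟶  IM  (L4)  txn=BusRdX+Flush  M[L4]=13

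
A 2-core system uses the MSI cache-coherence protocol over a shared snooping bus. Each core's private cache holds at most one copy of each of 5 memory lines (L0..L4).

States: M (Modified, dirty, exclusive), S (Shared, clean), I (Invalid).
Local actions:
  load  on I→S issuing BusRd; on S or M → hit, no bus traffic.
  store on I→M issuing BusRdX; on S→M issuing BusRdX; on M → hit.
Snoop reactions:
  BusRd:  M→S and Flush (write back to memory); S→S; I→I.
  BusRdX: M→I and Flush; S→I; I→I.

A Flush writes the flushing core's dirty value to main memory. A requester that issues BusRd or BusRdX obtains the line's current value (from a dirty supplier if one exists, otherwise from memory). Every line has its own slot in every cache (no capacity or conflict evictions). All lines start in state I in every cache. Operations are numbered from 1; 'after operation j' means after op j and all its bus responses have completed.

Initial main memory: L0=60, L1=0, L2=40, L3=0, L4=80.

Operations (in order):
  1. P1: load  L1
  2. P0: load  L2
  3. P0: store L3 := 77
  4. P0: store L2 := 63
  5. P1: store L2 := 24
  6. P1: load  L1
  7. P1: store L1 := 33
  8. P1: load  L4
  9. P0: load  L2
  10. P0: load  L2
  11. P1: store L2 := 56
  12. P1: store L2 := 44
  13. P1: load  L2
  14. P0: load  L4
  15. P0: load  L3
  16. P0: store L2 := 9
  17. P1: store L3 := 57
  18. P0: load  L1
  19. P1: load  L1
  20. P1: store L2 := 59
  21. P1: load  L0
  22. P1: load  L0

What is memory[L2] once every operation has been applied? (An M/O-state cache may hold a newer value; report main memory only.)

memory[L2] = 9

[1] P1: load  L1 | P0:I, P1:S(0) | bus: BusRd
[2] P0: load  L2 | P0:S(40), P1:I | bus: BusRd
[3] P0: store L3 := 77 | P0:M(77), P1:I | bus: BusRdX
[4] P0: store L2 := 63 | P0:M(63), P1:I | bus: BusRdX
[5] P1: store L2 := 24 | P0:I, P1:M(24) | bus: BusRdX,Flush
[6] P1: load  L1 | P0:I, P1:S(0) | bus: none
[7] P1: store L1 := 33 | P0:I, P1:M(33) | bus: BusRdX
[8] P1: load  L4 | P0:I, P1:S(80) | bus: BusRd
[9] P0: load  L2 | P0:S(24), P1:S(24) | bus: BusRd,Flush
[10] P0: load  L2 | P0:S(24), P1:S(24) | bus: none
[11] P1: store L2 := 56 | P0:I, P1:M(56) | bus: BusRdX
[12] P1: store L2 := 44 | P0:I, P1:M(44) | bus: none
[13] P1: load  L2 | P0:I, P1:M(44) | bus: none
[14] P0: load  L4 | P0:S(80), P1:S(80) | bus: BusRd
[15] P0: load  L3 | P0:M(77), P1:I | bus: none
[16] P0: store L2 := 9 | P0:M(9), P1:I | bus: BusRdX,Flush
[17] P1: store L3 := 57 | P0:I, P1:M(57) | bus: BusRdX,Flush
[18] P0: load  L1 | P0:S(33), P1:S(33) | bus: BusRd,Flush
[19] P1: load  L1 | P0:S(33), P1:S(33) | bus: none
[20] P1: store L2 := 59 | P0:I, P1:M(59) | bus: BusRdX,Flush
[21] P1: load  L0 | P0:I, P1:S(60) | bus: BusRd
[22] P1: load  L0 | P0:I, P1:S(60) | bus: none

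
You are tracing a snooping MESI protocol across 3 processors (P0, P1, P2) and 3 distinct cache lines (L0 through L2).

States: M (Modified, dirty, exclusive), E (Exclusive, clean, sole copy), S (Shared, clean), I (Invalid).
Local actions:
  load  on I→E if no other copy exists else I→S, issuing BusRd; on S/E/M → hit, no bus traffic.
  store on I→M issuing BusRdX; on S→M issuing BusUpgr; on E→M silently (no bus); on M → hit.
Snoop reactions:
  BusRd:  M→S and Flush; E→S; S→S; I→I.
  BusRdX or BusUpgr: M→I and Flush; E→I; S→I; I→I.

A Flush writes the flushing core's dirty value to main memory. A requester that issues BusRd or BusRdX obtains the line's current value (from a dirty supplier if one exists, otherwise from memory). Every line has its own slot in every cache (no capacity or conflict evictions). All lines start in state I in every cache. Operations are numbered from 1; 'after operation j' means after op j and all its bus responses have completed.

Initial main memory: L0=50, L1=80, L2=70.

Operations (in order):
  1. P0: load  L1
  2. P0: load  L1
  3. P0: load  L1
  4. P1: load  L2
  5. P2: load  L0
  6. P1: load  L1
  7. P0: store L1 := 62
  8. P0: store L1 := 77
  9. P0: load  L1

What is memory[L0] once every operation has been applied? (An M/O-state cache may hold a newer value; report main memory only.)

step 1: P0: load  L1  ⟶  EII  (L1)  txn=BusRd  M[L1]=80
step 2: P0: load  L1  ⟶  EII  (L1)  txn=∅  M[L1]=80
step 3: P0: load  L1  ⟶  EII  (L1)  txn=∅  M[L1]=80
step 4: P1: load  L2  ⟶  IEI  (L2)  txn=BusRd  M[L2]=70
step 5: P2: load  L0  ⟶  IIE  (L0)  txn=BusRd  M[L0]=50
step 6: P1: load  L1  ⟶  SSI  (L1)  txn=BusRd  M[L1]=80
step 7: P0: store L1 := 62  ⟶  MII  (L1)  txn=BusUpgr  M[L1]=80
step 8: P0: store L1 := 77  ⟶  MII  (L1)  txn=∅  M[L1]=80
step 9: P0: load  L1  ⟶  MII  (L1)  txn=∅  M[L1]=80

memory[L0] = 50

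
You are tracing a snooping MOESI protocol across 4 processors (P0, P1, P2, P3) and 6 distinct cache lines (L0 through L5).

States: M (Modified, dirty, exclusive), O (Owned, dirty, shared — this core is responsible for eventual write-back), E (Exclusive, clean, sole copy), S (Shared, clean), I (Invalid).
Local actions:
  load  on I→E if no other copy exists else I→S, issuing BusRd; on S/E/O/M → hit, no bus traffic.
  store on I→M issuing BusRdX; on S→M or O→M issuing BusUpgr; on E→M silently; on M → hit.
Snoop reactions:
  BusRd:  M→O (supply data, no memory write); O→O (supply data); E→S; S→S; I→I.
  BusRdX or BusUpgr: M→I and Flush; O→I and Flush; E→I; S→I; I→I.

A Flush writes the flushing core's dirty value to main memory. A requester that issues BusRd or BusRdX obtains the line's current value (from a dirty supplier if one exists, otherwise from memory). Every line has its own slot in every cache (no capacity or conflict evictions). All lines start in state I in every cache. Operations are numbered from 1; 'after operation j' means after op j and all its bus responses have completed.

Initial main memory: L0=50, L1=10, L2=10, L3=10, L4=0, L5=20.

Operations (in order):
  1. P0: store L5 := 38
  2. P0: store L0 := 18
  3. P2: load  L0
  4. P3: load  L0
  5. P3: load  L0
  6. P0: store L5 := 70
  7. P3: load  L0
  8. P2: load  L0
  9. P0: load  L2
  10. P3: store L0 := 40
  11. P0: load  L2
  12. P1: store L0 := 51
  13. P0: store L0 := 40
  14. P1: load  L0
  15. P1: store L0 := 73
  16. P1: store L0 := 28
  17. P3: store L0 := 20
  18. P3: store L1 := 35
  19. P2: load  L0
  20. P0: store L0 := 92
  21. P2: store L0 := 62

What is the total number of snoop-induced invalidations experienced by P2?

invalidations = 2

step 1: P0: store L5 := 38  ⟶  MIII  (L5)  txn=BusRdX  M[L5]=20
step 2: P0: store L0 := 18  ⟶  MIII  (L0)  txn=BusRdX  M[L0]=50
step 3: P2: load  L0  ⟶  OISI  (L0)  txn=BusRd  M[L0]=50
step 4: P3: load  L0  ⟶  OISS  (L0)  txn=BusRd  M[L0]=50
step 5: P3: load  L0  ⟶  OISS  (L0)  txn=∅  M[L0]=50
step 6: P0: store L5 := 70  ⟶  MIII  (L5)  txn=∅  M[L5]=20
step 7: P3: load  L0  ⟶  OISS  (L0)  txn=∅  M[L0]=50
step 8: P2: load  L0  ⟶  OISS  (L0)  txn=∅  M[L0]=50
step 9: P0: load  L2  ⟶  EIII  (L2)  txn=BusRd  M[L2]=10
step 10: P3: store L0 := 40  ⟶  IIIM  (L0)  txn=BusUpgr+Flush  M[L0]=18
step 11: P0: load  L2  ⟶  EIII  (L2)  txn=∅  M[L2]=10
step 12: P1: store L0 := 51  ⟶  IMII  (L0)  txn=BusRdX+Flush  M[L0]=40
step 13: P0: store L0 := 40  ⟶  MIII  (L0)  txn=BusRdX+Flush  M[L0]=51
step 14: P1: load  L0  ⟶  OSII  (L0)  txn=BusRd  M[L0]=51
step 15: P1: store L0 := 73  ⟶  IMII  (L0)  txn=BusUpgr+Flush  M[L0]=40
step 16: P1: store L0 := 28  ⟶  IMII  (L0)  txn=∅  M[L0]=40
step 17: P3: store L0 := 20  ⟶  IIIM  (L0)  txn=BusRdX+Flush  M[L0]=28
step 18: P3: store L1 := 35  ⟶  IIIM  (L1)  txn=BusRdX  M[L1]=10
step 19: P2: load  L0  ⟶  IISO  (L0)  txn=BusRd  M[L0]=28
step 20: P0: store L0 := 92  ⟶  MIII  (L0)  txn=BusRdX+Flush  M[L0]=20
step 21: P2: store L0 := 62  ⟶  IIMI  (L0)  txn=BusRdX+Flush  M[L0]=92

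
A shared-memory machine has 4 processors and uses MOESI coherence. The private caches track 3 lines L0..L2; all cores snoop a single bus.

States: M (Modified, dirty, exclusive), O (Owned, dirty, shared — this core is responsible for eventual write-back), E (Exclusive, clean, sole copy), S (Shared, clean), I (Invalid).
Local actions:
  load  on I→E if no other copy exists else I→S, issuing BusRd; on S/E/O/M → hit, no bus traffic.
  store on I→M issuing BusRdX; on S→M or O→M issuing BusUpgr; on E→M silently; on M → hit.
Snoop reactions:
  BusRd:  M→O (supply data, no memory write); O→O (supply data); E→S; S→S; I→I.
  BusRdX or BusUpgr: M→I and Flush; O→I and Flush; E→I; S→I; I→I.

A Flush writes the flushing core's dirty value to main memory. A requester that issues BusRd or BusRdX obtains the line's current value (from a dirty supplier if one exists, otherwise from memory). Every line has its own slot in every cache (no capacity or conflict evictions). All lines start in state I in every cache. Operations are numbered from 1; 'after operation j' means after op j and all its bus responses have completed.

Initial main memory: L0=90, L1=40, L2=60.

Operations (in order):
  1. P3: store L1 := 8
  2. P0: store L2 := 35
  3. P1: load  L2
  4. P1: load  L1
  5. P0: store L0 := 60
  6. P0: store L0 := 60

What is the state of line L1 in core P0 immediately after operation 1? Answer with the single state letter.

state = I

  op1 P3: store L1 := 8 → I/I/I/M on L1; bus BusRdX; mem=40
  op2 P0: store L2 := 35 → M/I/I/I on L2; bus BusRdX; mem=60
  op3 P1: load  L2 → O/S/I/I on L2; bus BusRd; mem=60
  op4 P1: load  L1 → I/S/I/O on L1; bus BusRd; mem=40
  op5 P0: store L0 := 60 → M/I/I/I on L0; bus BusRdX; mem=90
  op6 P0: store L0 := 60 → M/I/I/I on L0; bus (none); mem=90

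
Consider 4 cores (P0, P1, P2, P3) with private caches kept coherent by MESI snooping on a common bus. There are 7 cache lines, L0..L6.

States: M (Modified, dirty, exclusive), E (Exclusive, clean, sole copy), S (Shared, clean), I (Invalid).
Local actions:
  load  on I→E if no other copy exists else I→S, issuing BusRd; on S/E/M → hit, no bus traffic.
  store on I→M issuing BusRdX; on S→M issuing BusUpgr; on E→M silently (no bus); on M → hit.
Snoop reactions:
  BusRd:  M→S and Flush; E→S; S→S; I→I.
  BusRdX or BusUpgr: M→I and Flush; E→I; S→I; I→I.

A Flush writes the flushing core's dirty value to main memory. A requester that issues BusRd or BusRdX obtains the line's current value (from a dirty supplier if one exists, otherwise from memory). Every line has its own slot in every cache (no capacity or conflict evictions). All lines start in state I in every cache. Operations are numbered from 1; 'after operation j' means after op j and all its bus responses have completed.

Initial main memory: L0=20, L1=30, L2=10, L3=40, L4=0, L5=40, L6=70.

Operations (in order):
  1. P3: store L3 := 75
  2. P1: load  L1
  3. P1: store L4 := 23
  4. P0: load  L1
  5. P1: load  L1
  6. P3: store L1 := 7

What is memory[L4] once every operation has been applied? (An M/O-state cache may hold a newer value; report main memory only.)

1. P3: store L3 := 75  bus=[BusRdX]  L3: P0=I P1=I P2=I P3=M  mem[L3]=40
2. P1: load  L1  bus=[BusRd]  L1: P0=I P1=E P2=I P3=I  mem[L1]=30
3. P1: store L4 := 23  bus=[BusRdX]  L4: P0=I P1=M P2=I P3=I  mem[L4]=0
4. P0: load  L1  bus=[BusRd]  L1: P0=S P1=S P2=I P3=I  mem[L1]=30
5. P1: load  L1  bus=[-]  L1: P0=S P1=S P2=I P3=I  mem[L1]=30
6. P3: store L1 := 7  bus=[BusRdX]  L1: P0=I P1=I P2=I P3=M  mem[L1]=30

memory[L4] = 0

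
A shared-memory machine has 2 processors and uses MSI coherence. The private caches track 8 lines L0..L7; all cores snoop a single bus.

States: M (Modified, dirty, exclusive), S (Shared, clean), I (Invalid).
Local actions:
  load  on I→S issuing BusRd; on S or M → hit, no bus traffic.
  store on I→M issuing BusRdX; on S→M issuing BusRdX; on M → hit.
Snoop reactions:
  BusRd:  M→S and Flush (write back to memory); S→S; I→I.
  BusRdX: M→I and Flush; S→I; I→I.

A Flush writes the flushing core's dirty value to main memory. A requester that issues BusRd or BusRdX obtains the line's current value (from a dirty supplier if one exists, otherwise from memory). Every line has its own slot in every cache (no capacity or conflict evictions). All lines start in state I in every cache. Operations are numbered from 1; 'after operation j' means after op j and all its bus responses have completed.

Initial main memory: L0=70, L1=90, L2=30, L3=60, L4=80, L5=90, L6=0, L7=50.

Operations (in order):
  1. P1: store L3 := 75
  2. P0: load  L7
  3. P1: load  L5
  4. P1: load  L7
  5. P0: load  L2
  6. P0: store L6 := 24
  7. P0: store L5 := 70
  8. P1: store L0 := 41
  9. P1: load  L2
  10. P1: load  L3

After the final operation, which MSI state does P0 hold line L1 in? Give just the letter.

state = I

step 1: P1: store L3 := 75  ⟶  IM  (L3)  txn=BusRdX  M[L3]=60
step 2: P0: load  L7  ⟶  SI  (L7)  txn=BusRd  M[L7]=50
step 3: P1: load  L5  ⟶  IS  (L5)  txn=BusRd  M[L5]=90
step 4: P1: load  L7  ⟶  SS  (L7)  txn=BusRd  M[L7]=50
step 5: P0: load  L2  ⟶  SI  (L2)  txn=BusRd  M[L2]=30
step 6: P0: store L6 := 24  ⟶  MI  (L6)  txn=BusRdX  M[L6]=0
step 7: P0: store L5 := 70  ⟶  MI  (L5)  txn=BusRdX  M[L5]=90
step 8: P1: store L0 := 41  ⟶  IM  (L0)  txn=BusRdX  M[L0]=70
step 9: P1: load  L2  ⟶  SS  (L2)  txn=BusRd  M[L2]=30
step 10: P1: load  L3  ⟶  IM  (L3)  txn=∅  M[L3]=60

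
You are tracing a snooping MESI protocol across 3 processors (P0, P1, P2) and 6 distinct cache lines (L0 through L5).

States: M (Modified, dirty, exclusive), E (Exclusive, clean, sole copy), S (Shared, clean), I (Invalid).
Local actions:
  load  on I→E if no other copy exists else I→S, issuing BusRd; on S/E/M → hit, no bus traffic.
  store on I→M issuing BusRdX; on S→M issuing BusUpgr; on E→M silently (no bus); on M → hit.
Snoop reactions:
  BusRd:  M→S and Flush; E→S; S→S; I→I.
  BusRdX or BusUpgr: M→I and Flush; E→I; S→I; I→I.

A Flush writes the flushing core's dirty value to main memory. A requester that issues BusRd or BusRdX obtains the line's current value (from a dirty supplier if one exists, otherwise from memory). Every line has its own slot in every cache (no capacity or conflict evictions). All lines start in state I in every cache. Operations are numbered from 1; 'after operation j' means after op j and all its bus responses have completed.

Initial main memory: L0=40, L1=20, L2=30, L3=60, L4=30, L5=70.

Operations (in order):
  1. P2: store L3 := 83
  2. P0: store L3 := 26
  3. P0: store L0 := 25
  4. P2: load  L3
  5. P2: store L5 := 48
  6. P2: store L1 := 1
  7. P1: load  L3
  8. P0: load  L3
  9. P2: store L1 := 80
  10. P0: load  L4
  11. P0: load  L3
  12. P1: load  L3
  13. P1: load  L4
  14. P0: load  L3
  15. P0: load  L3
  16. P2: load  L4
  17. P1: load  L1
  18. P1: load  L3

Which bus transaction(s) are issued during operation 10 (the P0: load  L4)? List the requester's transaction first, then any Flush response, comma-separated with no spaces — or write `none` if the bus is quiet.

1. P2: store L3 := 83  bus=[BusRdX]  L3: P0=I P1=I P2=M  mem[L3]=60
2. P0: store L3 := 26  bus=[BusRdX,Flush]  L3: P0=M P1=I P2=I  mem[L3]=83
3. P0: store L0 := 25  bus=[BusRdX]  L0: P0=M P1=I P2=I  mem[L0]=40
4. P2: load  L3  bus=[BusRd,Flush]  L3: P0=S P1=I P2=S  mem[L3]=26
5. P2: store L5 := 48  bus=[BusRdX]  L5: P0=I P1=I P2=M  mem[L5]=70
6. P2: store L1 := 1  bus=[BusRdX]  L1: P0=I P1=I P2=M  mem[L1]=20
7. P1: load  L3  bus=[BusRd]  L3: P0=S P1=S P2=S  mem[L3]=26
8. P0: load  L3  bus=[-]  L3: P0=S P1=S P2=S  mem[L3]=26
9. P2: store L1 := 80  bus=[-]  L1: P0=I P1=I P2=M  mem[L1]=20
10. P0: load  L4  bus=[BusRd]  L4: P0=E P1=I P2=I  mem[L4]=30
11. P0: load  L3  bus=[-]  L3: P0=S P1=S P2=S  mem[L3]=26
12. P1: load  L3  bus=[-]  L3: P0=S P1=S P2=S  mem[L3]=26
13. P1: load  L4  bus=[BusRd]  L4: P0=S P1=S P2=I  mem[L4]=30
14. P0: load  L3  bus=[-]  L3: P0=S P1=S P2=S  mem[L3]=26
15. P0: load  L3  bus=[-]  L3: P0=S P1=S P2=S  mem[L3]=26
16. P2: load  L4  bus=[BusRd]  L4: P0=S P1=S P2=S  mem[L4]=30
17. P1: load  L1  bus=[BusRd,Flush]  L1: P0=I P1=S P2=S  mem[L1]=80
18. P1: load  L3  bus=[-]  L3: P0=S P1=S P2=S  mem[L3]=26

bus = BusRd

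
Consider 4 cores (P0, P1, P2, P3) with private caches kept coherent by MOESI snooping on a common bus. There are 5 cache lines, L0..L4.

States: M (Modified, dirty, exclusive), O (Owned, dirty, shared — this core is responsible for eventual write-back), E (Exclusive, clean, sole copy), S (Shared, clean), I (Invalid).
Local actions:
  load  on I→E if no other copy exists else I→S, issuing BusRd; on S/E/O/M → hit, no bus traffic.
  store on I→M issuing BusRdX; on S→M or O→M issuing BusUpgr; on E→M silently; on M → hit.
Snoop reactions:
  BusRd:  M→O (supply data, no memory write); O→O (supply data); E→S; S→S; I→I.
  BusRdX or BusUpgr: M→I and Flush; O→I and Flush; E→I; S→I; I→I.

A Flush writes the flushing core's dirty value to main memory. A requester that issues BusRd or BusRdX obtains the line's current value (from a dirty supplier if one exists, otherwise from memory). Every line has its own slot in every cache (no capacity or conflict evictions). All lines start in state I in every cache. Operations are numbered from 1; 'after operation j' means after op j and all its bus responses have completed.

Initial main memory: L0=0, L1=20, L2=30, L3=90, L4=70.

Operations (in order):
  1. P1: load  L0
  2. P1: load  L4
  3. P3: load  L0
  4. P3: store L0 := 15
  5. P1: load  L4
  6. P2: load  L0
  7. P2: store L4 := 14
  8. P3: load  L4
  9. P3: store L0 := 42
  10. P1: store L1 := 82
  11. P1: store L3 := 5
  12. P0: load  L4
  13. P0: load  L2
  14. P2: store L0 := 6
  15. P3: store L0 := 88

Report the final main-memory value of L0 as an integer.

memory[L0] = 6

[1] P1: load  L0 | P0:I, P1:E(0), P2:I, P3:I | bus: BusRd
[2] P1: load  L4 | P0:I, P1:E(70), P2:I, P3:I | bus: BusRd
[3] P3: load  L0 | P0:I, P1:S(0), P2:I, P3:S(0) | bus: BusRd
[4] P3: store L0 := 15 | P0:I, P1:I, P2:I, P3:M(15) | bus: BusUpgr
[5] P1: load  L4 | P0:I, P1:E(70), P2:I, P3:I | bus: none
[6] P2: load  L0 | P0:I, P1:I, P2:S(15), P3:O(15) | bus: BusRd
[7] P2: store L4 := 14 | P0:I, P1:I, P2:M(14), P3:I | bus: BusRdX
[8] P3: load  L4 | P0:I, P1:I, P2:O(14), P3:S(14) | bus: BusRd
[9] P3: store L0 := 42 | P0:I, P1:I, P2:I, P3:M(42) | bus: BusUpgr
[10] P1: store L1 := 82 | P0:I, P1:M(82), P2:I, P3:I | bus: BusRdX
[11] P1: store L3 := 5 | P0:I, P1:M(5), P2:I, P3:I | bus: BusRdX
[12] P0: load  L4 | P0:S(14), P1:I, P2:O(14), P3:S(14) | bus: BusRd
[13] P0: load  L2 | P0:E(30), P1:I, P2:I, P3:I | bus: BusRd
[14] P2: store L0 := 6 | P0:I, P1:I, P2:M(6), P3:I | bus: BusRdX,Flush
[15] P3: store L0 := 88 | P0:I, P1:I, P2:I, P3:M(88) | bus: BusRdX,Flush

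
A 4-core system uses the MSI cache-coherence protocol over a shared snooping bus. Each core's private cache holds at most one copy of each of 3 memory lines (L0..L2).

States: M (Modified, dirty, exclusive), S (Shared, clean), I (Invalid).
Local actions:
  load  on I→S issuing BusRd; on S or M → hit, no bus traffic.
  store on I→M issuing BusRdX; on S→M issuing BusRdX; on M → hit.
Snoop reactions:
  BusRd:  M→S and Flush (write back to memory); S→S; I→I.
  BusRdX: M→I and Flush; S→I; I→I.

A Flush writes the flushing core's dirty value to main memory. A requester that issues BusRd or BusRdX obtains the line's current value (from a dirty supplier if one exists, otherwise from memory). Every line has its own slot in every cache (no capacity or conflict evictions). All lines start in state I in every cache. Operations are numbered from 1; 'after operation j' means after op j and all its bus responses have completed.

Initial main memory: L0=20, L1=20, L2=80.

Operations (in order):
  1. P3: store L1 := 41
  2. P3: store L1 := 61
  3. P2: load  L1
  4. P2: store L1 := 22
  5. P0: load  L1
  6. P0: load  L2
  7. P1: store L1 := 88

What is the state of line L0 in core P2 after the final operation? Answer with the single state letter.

step 1: P3: store L1 := 41  ⟶  IIIM  (L1)  txn=BusRdX  M[L1]=20
step 2: P3: store L1 := 61  ⟶  IIIM  (L1)  txn=∅  M[L1]=20
step 3: P2: load  L1  ⟶  IISS  (L1)  txn=BusRd+Flush  M[L1]=61
step 4: P2: store L1 := 22  ⟶  IIMI  (L1)  txn=BusRdX  M[L1]=61
step 5: P0: load  L1  ⟶  SISI  (L1)  txn=BusRd+Flush  M[L1]=22
step 6: P0: load  L2  ⟶  SIII  (L2)  txn=BusRd  M[L2]=80
step 7: P1: store L1 := 88  ⟶  IMII  (L1)  txn=BusRdX  M[L1]=22

state = I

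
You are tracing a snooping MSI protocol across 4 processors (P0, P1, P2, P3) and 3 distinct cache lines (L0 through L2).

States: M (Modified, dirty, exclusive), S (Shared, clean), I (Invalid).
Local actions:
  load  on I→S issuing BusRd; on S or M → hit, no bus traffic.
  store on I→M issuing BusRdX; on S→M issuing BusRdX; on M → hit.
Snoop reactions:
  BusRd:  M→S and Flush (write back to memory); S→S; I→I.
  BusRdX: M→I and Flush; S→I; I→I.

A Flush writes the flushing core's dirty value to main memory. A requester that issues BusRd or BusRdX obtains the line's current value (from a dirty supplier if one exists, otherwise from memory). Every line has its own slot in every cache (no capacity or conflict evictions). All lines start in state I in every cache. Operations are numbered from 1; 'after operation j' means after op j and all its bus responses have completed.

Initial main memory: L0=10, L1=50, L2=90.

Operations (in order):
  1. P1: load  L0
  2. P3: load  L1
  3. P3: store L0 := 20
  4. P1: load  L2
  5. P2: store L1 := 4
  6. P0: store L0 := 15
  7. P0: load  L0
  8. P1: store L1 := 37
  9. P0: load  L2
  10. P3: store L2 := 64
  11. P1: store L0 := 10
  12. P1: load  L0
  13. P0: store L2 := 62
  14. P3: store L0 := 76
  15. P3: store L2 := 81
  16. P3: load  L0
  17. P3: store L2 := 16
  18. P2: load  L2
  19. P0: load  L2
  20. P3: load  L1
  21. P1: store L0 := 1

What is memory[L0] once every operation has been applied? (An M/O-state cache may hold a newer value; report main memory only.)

[1] P1: load  L0 | P0:I, P1:S(10), P2:I, P3:I | bus: BusRd
[2] P3: load  L1 | P0:I, P1:I, P2:I, P3:S(50) | bus: BusRd
[3] P3: store L0 := 20 | P0:I, P1:I, P2:I, P3:M(20) | bus: BusRdX
[4] P1: load  L2 | P0:I, P1:S(90), P2:I, P3:I | bus: BusRd
[5] P2: store L1 := 4 | P0:I, P1:I, P2:M(4), P3:I | bus: BusRdX
[6] P0: store L0 := 15 | P0:M(15), P1:I, P2:I, P3:I | bus: BusRdX,Flush
[7] P0: load  L0 | P0:M(15), P1:I, P2:I, P3:I | bus: none
[8] P1: store L1 := 37 | P0:I, P1:M(37), P2:I, P3:I | bus: BusRdX,Flush
[9] P0: load  L2 | P0:S(90), P1:S(90), P2:I, P3:I | bus: BusRd
[10] P3: store L2 := 64 | P0:I, P1:I, P2:I, P3:M(64) | bus: BusRdX
[11] P1: store L0 := 10 | P0:I, P1:M(10), P2:I, P3:I | bus: BusRdX,Flush
[12] P1: load  L0 | P0:I, P1:M(10), P2:I, P3:I | bus: none
[13] P0: store L2 := 62 | P0:M(62), P1:I, P2:I, P3:I | bus: BusRdX,Flush
[14] P3: store L0 := 76 | P0:I, P1:I, P2:I, P3:M(76) | bus: BusRdX,Flush
[15] P3: store L2 := 81 | P0:I, P1:I, P2:I, P3:M(81) | bus: BusRdX,Flush
[16] P3: load  L0 | P0:I, P1:I, P2:I, P3:M(76) | bus: none
[17] P3: store L2 := 16 | P0:I, P1:I, P2:I, P3:M(16) | bus: none
[18] P2: load  L2 | P0:I, P1:I, P2:S(16), P3:S(16) | bus: BusRd,Flush
[19] P0: load  L2 | P0:S(16), P1:I, P2:S(16), P3:S(16) | bus: BusRd
[20] P3: load  L1 | P0:I, P1:S(37), P2:I, P3:S(37) | bus: BusRd,Flush
[21] P1: store L0 := 1 | P0:I, P1:M(1), P2:I, P3:I | bus: BusRdX,Flush

memory[L0] = 76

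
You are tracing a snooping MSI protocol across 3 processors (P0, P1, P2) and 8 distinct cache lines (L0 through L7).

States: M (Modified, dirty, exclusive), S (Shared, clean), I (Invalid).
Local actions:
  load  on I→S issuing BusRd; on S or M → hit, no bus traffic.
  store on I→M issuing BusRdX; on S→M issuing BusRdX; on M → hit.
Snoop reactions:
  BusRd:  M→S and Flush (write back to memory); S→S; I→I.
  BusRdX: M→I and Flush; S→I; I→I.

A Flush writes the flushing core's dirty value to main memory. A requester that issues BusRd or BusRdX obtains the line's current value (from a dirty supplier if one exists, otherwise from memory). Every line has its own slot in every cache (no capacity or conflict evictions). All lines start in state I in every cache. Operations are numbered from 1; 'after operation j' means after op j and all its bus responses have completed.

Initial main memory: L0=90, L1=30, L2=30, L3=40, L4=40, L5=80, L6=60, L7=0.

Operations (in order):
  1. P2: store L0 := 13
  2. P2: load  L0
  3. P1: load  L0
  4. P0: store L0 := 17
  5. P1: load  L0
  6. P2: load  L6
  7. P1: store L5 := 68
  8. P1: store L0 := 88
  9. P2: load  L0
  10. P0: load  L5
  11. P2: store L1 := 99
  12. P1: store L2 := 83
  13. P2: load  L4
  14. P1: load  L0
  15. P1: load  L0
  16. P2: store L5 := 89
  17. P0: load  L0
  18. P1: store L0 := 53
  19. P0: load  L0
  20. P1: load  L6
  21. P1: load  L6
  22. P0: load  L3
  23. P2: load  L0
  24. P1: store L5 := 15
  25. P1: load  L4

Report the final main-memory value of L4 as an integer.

memory[L4] = 40

[1] P2: store L0 := 13 | P0:I, P1:I, P2:M(13) | bus: BusRdX
[2] P2: load  L0 | P0:I, P1:I, P2:M(13) | bus: none
[3] P1: load  L0 | P0:I, P1:S(13), P2:S(13) | bus: BusRd,Flush
[4] P0: store L0 := 17 | P0:M(17), P1:I, P2:I | bus: BusRdX
[5] P1: load  L0 | P0:S(17), P1:S(17), P2:I | bus: BusRd,Flush
[6] P2: load  L6 | P0:I, P1:I, P2:S(60) | bus: BusRd
[7] P1: store L5 := 68 | P0:I, P1:M(68), P2:I | bus: BusRdX
[8] P1: store L0 := 88 | P0:I, P1:M(88), P2:I | bus: BusRdX
[9] P2: load  L0 | P0:I, P1:S(88), P2:S(88) | bus: BusRd,Flush
[10] P0: load  L5 | P0:S(68), P1:S(68), P2:I | bus: BusRd,Flush
[11] P2: store L1 := 99 | P0:I, P1:I, P2:M(99) | bus: BusRdX
[12] P1: store L2 := 83 | P0:I, P1:M(83), P2:I | bus: BusRdX
[13] P2: load  L4 | P0:I, P1:I, P2:S(40) | bus: BusRd
[14] P1: load  L0 | P0:I, P1:S(88), P2:S(88) | bus: none
[15] P1: load  L0 | P0:I, P1:S(88), P2:S(88) | bus: none
[16] P2: store L5 := 89 | P0:I, P1:I, P2:M(89) | bus: BusRdX
[17] P0: load  L0 | P0:S(88), P1:S(88), P2:S(88) | bus: BusRd
[18] P1: store L0 := 53 | P0:I, P1:M(53), P2:I | bus: BusRdX
[19] P0: load  L0 | P0:S(53), P1:S(53), P2:I | bus: BusRd,Flush
[20] P1: load  L6 | P0:I, P1:S(60), P2:S(60) | bus: BusRd
[21] P1: load  L6 | P0:I, P1:S(60), P2:S(60) | bus: none
[22] P0: load  L3 | P0:S(40), P1:I, P2:I | bus: BusRd
[23] P2: load  L0 | P0:S(53), P1:S(53), P2:S(53) | bus: BusRd
[24] P1: store L5 := 15 | P0:I, P1:M(15), P2:I | bus: BusRdX,Flush
[25] P1: load  L4 | P0:I, P1:S(40), P2:S(40) | bus: BusRd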